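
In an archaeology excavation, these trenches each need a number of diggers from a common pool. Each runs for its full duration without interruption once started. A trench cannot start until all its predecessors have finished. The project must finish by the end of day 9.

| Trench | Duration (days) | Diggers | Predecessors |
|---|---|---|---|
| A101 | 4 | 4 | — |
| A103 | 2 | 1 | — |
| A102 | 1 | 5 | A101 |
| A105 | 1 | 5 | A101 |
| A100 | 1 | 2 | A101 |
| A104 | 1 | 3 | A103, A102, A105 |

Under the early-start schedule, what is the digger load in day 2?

5

At early start, day 2 has: A101, A103.
Demand: 4 + 1 = 5.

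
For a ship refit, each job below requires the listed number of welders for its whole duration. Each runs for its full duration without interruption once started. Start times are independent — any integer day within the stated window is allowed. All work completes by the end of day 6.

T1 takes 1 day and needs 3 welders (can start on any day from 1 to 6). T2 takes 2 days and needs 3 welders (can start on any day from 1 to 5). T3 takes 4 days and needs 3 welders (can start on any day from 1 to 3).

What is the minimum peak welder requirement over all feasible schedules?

6

Early-start (T1@1, T2@1, T3@1) gives peak 9: d1:9  d2:6  d3:3  d4:3  d5:0  d6:0.
Shift T3→2.
Schedule T1@1, T2@1, T3@2: d1:6  d2:6  d3:3  d4:3  d5:3  d6:0 — peak 6.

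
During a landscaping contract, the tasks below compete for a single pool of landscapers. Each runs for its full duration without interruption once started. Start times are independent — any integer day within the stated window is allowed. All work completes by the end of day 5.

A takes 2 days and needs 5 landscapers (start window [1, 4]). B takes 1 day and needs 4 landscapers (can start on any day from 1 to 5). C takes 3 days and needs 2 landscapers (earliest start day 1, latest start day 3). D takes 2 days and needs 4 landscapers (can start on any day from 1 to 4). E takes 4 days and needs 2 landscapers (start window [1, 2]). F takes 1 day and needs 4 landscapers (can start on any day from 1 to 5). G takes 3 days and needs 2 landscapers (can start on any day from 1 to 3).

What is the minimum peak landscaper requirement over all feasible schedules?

10

Early-start (A@1, B@1, C@1, D@1, E@1, F@1, G@1) gives peak 23: d1:23  d2:15  d3:6  d4:2  d5:0.
Shift C→2, D→3, E→2, F→5, G→3.
Schedule A@1, B@1, C@2, D@3, E@2, F@5, G@3: d1:9  d2:9  d3:10  d4:10  d5:8 — peak 10.
Total landscaper-days = 46 over 5 days ⇒ peak ≥ ⌈46/5⌉ = 10, so 10 is optimal.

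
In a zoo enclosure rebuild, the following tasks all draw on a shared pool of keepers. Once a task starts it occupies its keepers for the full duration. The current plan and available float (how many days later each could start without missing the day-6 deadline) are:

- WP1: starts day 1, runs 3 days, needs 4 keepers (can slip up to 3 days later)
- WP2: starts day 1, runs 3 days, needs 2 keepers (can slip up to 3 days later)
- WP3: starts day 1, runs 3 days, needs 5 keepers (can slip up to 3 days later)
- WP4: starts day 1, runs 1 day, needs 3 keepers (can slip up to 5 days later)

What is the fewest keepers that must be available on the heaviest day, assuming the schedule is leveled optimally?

Early-start (WP1@1, WP2@1, WP3@1, WP4@1) gives peak 14: d1:14  d2:11  d3:11  d4:0  d5:0  d6:0.
Shift WP2→2, WP3→4.
Schedule WP1@1, WP2@2, WP3@4, WP4@1: d1:7  d2:6  d3:6  d4:7  d5:5  d6:5 — peak 7.

7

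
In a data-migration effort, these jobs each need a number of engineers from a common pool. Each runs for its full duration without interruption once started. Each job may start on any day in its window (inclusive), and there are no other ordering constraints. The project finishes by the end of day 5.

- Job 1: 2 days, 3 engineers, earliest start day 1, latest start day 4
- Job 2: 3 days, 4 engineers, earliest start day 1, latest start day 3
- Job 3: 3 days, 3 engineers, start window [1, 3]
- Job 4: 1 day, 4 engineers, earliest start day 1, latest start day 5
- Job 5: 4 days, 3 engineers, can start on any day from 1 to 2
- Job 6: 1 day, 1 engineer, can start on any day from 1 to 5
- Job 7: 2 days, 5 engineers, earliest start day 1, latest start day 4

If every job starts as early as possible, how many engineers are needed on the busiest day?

23

Early-start schedule: Job 1@1, Job 2@1, Job 3@1, Job 4@1, Job 5@1, Job 6@1, Job 7@1.
Load per day: day 1: 23, day 2: 18, day 3: 10, day 4: 3, day 5: 0.
Peak is 23.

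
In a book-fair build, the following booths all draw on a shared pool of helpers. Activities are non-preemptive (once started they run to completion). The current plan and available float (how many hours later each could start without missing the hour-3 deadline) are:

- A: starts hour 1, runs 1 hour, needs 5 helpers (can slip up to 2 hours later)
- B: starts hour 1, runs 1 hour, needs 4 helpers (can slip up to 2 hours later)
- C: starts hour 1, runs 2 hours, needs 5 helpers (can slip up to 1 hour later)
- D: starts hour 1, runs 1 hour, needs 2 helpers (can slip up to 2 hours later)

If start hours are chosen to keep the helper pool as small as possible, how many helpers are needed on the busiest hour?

9

Early-start (A@1, B@1, C@1, D@1) gives peak 16: h1:16  h2:5  h3:0.
Shift C→2, D→2.
Schedule A@1, B@1, C@2, D@2: h1:9  h2:7  h3:5 — peak 9.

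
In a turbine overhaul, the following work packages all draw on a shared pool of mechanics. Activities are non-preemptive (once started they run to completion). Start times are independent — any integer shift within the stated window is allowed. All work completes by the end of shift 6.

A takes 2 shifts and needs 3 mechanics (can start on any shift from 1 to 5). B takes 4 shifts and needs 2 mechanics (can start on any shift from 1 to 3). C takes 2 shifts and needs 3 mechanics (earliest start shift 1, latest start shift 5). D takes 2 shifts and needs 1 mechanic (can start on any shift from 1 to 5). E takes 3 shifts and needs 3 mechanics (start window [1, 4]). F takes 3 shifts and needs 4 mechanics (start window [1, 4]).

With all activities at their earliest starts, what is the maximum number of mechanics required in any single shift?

Early-start schedule: A@1, B@1, C@1, D@1, E@1, F@1.
Load per shift: shift 1: 16, shift 2: 16, shift 3: 9, shift 4: 2, shift 5: 0, shift 6: 0.
Peak is 16.

16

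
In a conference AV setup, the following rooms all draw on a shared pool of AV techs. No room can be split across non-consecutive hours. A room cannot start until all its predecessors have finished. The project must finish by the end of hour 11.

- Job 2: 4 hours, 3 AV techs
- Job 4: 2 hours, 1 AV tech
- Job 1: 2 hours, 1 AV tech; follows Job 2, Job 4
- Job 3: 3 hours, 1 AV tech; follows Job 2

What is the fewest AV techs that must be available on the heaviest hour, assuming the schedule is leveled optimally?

Early-start (Job 2@1, Job 4@1, Job 1@5, Job 3@5) gives peak 4: h1:4  h2:4  h3:3  h4:3  h5:2  h6:2  h7:1  h8:0  h9:0  h10:0  h11:0.
Shift Job 4→5, Job 1→7.
Schedule Job 2@1, Job 4@5, Job 1@7, Job 3@5: h1:3  h2:3  h3:3  h4:3  h5:2  h6:2  h7:2  h8:1  h9:0  h10:0  h11:0 — peak 3.

3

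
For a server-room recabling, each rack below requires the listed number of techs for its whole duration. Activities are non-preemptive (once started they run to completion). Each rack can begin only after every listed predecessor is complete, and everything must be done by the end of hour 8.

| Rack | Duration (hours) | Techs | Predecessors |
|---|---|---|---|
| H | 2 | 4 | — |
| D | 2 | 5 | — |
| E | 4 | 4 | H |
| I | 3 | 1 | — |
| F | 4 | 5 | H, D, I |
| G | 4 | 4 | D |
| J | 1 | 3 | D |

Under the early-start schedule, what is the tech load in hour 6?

At early start, hour 6 has: E, F, G.
Demand: 4 + 5 + 4 = 13.

13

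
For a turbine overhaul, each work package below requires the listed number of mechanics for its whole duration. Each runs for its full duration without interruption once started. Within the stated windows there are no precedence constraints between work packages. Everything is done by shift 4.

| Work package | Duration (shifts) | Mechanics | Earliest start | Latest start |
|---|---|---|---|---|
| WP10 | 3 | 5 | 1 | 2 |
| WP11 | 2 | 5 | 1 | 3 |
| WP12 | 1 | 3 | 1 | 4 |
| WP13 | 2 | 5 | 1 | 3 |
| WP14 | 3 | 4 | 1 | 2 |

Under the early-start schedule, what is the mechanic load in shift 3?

At early start, shift 3 has: WP10, WP14.
Demand: 5 + 4 = 9.

9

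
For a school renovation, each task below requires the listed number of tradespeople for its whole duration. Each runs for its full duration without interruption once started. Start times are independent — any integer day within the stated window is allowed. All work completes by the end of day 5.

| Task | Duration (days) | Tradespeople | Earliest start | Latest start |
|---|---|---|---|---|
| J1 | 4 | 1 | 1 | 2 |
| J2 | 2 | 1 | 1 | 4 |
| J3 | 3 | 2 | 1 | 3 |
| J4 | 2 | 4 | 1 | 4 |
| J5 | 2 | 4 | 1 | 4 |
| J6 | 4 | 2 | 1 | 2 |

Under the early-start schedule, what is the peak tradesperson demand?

14

Early-start schedule: J1@1, J2@1, J3@1, J4@1, J5@1, J6@1.
Load per day: day 1: 14, day 2: 14, day 3: 5, day 4: 3, day 5: 0.
Peak is 14.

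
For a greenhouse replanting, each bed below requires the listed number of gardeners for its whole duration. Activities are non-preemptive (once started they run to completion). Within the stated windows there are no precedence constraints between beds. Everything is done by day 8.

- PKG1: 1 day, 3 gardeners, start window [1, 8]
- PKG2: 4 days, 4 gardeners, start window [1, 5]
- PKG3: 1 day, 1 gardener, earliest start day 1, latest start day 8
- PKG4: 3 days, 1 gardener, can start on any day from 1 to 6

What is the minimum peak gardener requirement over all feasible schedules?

Early-start (PKG1@1, PKG2@1, PKG3@1, PKG4@1) gives peak 9: d1:9  d2:5  d3:5  d4:4  d5:0  d6:0  d7:0  d8:0.
Shift PKG2→2, PKG4→6.
Schedule PKG1@1, PKG2@2, PKG3@1, PKG4@6: d1:4  d2:4  d3:4  d4:4  d5:4  d6:1  d7:1  d8:1 — peak 4.

4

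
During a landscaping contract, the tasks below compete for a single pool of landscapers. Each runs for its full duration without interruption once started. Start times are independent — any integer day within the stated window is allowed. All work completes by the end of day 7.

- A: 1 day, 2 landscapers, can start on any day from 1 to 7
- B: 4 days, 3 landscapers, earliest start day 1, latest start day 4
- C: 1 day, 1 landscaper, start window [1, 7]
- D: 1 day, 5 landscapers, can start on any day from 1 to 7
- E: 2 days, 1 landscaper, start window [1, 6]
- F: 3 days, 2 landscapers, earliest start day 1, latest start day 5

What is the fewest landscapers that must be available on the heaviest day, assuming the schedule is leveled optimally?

Early-start (A@1, B@1, C@1, D@1, E@1, F@1) gives peak 14: d1:14  d2:6  d3:5  d4:3  d5:0  d6:0  d7:0.
Shift C→2, D→7, E→2, F→4.
Schedule A@1, B@1, C@2, D@7, E@2, F@4: d1:5  d2:5  d3:4  d4:5  d5:2  d6:2  d7:5 — peak 5.

5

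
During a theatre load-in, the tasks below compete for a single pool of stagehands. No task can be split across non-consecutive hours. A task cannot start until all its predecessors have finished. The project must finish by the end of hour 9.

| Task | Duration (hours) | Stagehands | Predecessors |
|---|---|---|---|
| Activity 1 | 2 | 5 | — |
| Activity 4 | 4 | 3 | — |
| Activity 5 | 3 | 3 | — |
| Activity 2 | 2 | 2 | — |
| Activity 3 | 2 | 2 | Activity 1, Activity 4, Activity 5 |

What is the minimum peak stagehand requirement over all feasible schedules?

6

Early-start (Activity 1@1, Activity 4@1, Activity 5@1, Activity 2@1, Activity 3@5) gives peak 13: h1:13  h2:13  h3:6  h4:3  h5:2  h6:2  h7:0  h8:0  h9:0.
Shift Activity 4→3, Activity 5→3, Activity 2→6, Activity 3→7.
Schedule Activity 1@1, Activity 4@3, Activity 5@3, Activity 2@6, Activity 3@7: h1:5  h2:5  h3:6  h4:6  h5:6  h6:5  h7:4  h8:2  h9:0 — peak 6.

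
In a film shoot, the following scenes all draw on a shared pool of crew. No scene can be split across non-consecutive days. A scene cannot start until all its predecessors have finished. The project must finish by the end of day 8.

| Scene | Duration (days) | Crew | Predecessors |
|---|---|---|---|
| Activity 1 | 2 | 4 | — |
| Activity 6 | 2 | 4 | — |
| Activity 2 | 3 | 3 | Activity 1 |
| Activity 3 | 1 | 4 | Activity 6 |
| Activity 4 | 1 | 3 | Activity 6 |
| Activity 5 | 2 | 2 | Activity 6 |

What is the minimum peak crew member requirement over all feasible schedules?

6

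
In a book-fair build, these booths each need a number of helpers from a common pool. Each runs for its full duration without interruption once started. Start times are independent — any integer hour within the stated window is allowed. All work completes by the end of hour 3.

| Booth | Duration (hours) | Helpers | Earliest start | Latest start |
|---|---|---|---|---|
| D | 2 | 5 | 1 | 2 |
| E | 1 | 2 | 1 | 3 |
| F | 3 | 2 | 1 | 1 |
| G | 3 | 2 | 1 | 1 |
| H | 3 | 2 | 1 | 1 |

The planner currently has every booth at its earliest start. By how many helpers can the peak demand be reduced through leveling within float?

2

Early-start peak: h1:13  h2:11  h3:6 ⇒ 13.
Leveled (D@1, E@3, F@1, G@1, H@1): h1:11  h2:11  h3:8 ⇒ 11.
Reduction 13 − 11 = 2.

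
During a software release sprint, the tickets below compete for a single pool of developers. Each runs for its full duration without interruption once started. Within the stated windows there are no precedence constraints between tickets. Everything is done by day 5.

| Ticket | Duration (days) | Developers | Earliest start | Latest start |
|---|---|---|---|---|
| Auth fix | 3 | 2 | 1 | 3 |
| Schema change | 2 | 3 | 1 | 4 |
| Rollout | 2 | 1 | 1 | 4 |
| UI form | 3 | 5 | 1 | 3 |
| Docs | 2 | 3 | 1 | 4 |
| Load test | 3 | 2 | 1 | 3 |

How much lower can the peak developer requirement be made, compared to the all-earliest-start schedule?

Early-start peak: d1:16  d2:16  d3:9  d4:0  d5:0 ⇒ 16.
Leveled (Auth fix@1, Schema change@1, Rollout@1, UI form@3, Docs@1, Load test@3): d1:9  d2:9  d3:9  d4:7  d5:7 ⇒ 9.
Reduction 16 − 9 = 7.

7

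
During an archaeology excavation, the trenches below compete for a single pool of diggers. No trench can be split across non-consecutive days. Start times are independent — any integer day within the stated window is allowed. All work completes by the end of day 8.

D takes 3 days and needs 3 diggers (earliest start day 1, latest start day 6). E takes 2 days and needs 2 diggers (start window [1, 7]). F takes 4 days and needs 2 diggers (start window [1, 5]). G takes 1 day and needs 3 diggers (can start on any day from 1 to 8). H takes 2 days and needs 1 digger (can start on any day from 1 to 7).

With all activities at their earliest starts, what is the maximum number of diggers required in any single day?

Early-start schedule: D@1, E@1, F@1, G@1, H@1.
Load per day: day 1: 11, day 2: 8, day 3: 5, day 4: 2, day 5: 0, day 6: 0, day 7: 0, day 8: 0.
Peak is 11.

11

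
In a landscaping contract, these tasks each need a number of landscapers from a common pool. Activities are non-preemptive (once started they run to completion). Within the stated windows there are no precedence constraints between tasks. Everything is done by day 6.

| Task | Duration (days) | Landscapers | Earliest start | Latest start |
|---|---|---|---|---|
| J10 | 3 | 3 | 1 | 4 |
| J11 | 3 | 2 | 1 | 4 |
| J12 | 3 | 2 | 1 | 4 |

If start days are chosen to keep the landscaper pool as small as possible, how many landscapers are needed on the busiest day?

4

Early-start (J10@1, J11@1, J12@1) gives peak 7: d1:7  d2:7  d3:7  d4:0  d5:0  d6:0.
Shift J11→4, J12→4.
Schedule J10@1, J11@4, J12@4: d1:3  d2:3  d3:3  d4:4  d5:4  d6:4 — peak 4.
Total landscaper-days = 21 over 6 days ⇒ peak ≥ ⌈21/6⌉ = 4, so 4 is optimal.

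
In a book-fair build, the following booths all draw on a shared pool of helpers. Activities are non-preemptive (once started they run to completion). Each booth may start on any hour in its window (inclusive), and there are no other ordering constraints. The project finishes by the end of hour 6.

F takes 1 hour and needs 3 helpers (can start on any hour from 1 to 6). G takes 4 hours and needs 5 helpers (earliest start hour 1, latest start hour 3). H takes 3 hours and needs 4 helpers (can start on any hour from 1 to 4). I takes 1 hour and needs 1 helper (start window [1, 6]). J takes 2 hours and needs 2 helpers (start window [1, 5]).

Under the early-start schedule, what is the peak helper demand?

Early-start schedule: F@1, G@1, H@1, I@1, J@1.
Load per hour: hour 1: 15, hour 2: 11, hour 3: 9, hour 4: 5, hour 5: 0, hour 6: 0.
Peak is 15.

15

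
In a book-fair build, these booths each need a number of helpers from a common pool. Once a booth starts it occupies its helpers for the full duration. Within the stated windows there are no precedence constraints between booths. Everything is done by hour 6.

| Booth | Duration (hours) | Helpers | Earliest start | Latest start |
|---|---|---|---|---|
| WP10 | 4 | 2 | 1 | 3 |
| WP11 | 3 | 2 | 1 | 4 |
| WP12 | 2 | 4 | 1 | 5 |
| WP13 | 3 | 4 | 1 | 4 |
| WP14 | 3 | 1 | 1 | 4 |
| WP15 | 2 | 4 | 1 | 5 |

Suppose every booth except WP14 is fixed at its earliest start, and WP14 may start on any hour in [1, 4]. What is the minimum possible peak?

16

WP14@1: h1:17  h2:17  h3:9  h4:2  h5:0  h6:0 → peak 17
WP14@2: h1:16  h2:17  h3:9  h4:3  h5:0  h6:0 → peak 17
WP14@3: h1:16  h2:16  h3:9  h4:3  h5:1  h6:0 → peak 16
WP14@4: h1:16  h2:16  h3:8  h4:3  h5:1  h6:1 → peak 16
Best is WP14@3, peak 16.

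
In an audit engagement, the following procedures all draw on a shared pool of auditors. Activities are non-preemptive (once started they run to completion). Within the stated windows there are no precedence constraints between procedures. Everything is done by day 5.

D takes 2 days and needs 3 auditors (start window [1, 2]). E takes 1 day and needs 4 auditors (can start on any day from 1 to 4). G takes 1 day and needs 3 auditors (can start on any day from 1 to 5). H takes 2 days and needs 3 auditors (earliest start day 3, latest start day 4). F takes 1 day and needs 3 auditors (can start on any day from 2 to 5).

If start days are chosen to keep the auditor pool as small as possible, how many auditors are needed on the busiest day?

6

Early-start (D@1, E@1, G@1, H@3, F@2) gives peak 10: d1:10  d2:6  d3:3  d4:3  d5:0.
Shift E→3, H→4.
Schedule D@1, E@3, G@1, H@4, F@2: d1:6  d2:6  d3:4  d4:3  d5:3 — peak 6.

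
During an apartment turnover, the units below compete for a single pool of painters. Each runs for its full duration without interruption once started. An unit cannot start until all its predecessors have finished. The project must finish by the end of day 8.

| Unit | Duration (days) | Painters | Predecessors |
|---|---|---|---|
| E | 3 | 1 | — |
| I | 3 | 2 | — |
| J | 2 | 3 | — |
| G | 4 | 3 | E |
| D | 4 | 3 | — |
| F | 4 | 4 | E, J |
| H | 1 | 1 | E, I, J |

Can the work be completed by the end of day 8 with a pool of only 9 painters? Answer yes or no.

Schedule E@1, I@1, J@1, G@4, D@1, F@5, H@4: d1:9  d2:9  d3:6  d4:7  d5:7  d6:7  d7:7  d8:4 — peak 9 ≤ 9.

yes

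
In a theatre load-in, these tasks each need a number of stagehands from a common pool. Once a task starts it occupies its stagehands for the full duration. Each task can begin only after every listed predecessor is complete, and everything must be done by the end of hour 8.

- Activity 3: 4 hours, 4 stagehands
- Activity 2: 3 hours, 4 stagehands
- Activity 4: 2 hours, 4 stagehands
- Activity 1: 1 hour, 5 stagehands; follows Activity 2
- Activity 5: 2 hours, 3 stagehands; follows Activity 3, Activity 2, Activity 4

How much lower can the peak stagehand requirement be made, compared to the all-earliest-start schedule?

Early-start peak: h1:12  h2:12  h3:8  h4:9  h5:3  h6:3  h7:0  h8:0 ⇒ 12.
Leveled (Activity 3@1, Activity 2@1, Activity 4@4, Activity 1@6, Activity 5@6): h1:8  h2:8  h3:8  h4:8  h5:4  h6:8  h7:3  h8:0 ⇒ 8.
Reduction 12 − 8 = 4.

4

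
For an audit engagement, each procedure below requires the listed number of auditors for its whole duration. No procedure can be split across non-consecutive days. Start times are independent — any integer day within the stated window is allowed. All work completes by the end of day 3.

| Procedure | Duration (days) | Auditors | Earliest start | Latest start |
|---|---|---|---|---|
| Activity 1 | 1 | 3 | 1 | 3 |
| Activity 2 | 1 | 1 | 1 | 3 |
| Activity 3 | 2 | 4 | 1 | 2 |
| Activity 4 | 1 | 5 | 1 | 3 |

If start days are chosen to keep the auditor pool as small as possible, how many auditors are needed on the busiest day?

7

Early-start (Activity 1@1, Activity 2@1, Activity 3@1, Activity 4@1) gives peak 13: d1:13  d2:4  d3:0.
Shift Activity 2→2, Activity 4→3.
Schedule Activity 1@1, Activity 2@2, Activity 3@1, Activity 4@3: d1:7  d2:5  d3:5 — peak 7.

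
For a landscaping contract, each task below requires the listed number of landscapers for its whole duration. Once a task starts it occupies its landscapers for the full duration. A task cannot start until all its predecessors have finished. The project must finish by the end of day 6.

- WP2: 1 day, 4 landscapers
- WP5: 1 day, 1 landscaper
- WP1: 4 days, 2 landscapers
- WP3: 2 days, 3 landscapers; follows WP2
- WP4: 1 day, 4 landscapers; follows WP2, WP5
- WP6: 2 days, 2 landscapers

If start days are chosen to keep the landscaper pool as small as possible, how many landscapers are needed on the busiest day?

5

Early-start (WP2@1, WP5@1, WP1@1, WP3@2, WP4@2, WP6@1) gives peak 11: d1:9  d2:11  d3:5  d4:2  d5:0  d6:0.
Shift WP1→2, WP4→6, WP6→4.
Schedule WP2@1, WP5@1, WP1@2, WP3@2, WP4@6, WP6@4: d1:5  d2:5  d3:5  d4:4  d5:4  d6:4 — peak 5.
Total landscaper-days = 27 over 6 days ⇒ peak ≥ ⌈27/6⌉ = 5, so 5 is optimal.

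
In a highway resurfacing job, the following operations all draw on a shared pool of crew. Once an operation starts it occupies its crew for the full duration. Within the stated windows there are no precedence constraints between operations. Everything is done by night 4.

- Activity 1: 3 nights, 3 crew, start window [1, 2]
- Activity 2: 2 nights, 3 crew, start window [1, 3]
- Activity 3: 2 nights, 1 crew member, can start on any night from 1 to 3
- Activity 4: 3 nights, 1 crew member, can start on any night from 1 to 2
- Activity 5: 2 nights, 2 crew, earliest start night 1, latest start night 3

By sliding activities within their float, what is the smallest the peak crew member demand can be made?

7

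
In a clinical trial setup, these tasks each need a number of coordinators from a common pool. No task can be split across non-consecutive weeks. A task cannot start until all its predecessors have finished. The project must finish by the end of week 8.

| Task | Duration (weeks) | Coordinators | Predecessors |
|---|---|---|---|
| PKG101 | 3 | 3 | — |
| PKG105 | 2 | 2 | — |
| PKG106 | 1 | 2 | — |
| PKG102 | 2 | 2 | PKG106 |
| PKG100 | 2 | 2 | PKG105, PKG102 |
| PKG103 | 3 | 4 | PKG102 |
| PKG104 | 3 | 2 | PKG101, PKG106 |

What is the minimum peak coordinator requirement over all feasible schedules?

Early-start (PKG101@1, PKG105@1, PKG106@1, PKG102@2, PKG100@4, PKG103@4, PKG104@4) gives peak 8: w1:7  w2:7  w3:5  w4:8  w5:8  w6:6  w7:0  w8:0.
Shift PKG106→3, PKG102→4, PKG100→7, PKG103→6.
Schedule PKG101@1, PKG105@1, PKG106@3, PKG102@4, PKG100@7, PKG103@6, PKG104@4: w1:5  w2:5  w3:5  w4:4  w5:4  w6:6  w7:6  w8:6 — peak 6.
Total coordinator-weeks = 41 over 8 weeks ⇒ peak ≥ ⌈41/8⌉ = 6, so 6 is optimal.

6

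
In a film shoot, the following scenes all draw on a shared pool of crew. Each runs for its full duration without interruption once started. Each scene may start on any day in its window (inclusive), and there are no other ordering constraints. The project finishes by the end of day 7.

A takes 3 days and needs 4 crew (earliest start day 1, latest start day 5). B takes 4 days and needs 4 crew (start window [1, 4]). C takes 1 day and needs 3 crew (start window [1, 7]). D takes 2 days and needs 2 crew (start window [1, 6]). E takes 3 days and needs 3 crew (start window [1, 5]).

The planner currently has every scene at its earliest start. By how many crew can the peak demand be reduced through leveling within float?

9

Early-start peak: d1:16  d2:13  d3:11  d4:4  d5:0  d6:0  d7:0 ⇒ 16.
Leveled (A@1, B@4, C@1, D@2, E@4): d1:7  d2:6  d3:6  d4:7  d5:7  d6:7  d7:4 ⇒ 7.
Reduction 16 − 7 = 9.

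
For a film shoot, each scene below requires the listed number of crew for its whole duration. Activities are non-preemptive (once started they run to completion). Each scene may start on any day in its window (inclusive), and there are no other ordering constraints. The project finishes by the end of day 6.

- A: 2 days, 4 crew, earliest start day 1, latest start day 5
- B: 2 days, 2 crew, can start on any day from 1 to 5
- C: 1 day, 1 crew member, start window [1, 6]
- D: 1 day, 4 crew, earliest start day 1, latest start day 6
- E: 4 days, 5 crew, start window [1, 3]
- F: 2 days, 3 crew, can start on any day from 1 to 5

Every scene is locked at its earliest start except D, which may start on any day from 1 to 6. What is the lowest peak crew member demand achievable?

15

D@1: d1:19  d2:14  d3:5  d4:5  d5:0  d6:0 → peak 19
D@2: d1:15  d2:18  d3:5  d4:5  d5:0  d6:0 → peak 18
D@3: d1:15  d2:14  d3:9  d4:5  d5:0  d6:0 → peak 15
D@4: d1:15  d2:14  d3:5  d4:9  d5:0  d6:0 → peak 15
D@5: d1:15  d2:14  d3:5  d4:5  d5:4  d6:0 → peak 15
D@6: d1:15  d2:14  d3:5  d4:5  d5:0  d6:4 → peak 15
Best is D@3, peak 15.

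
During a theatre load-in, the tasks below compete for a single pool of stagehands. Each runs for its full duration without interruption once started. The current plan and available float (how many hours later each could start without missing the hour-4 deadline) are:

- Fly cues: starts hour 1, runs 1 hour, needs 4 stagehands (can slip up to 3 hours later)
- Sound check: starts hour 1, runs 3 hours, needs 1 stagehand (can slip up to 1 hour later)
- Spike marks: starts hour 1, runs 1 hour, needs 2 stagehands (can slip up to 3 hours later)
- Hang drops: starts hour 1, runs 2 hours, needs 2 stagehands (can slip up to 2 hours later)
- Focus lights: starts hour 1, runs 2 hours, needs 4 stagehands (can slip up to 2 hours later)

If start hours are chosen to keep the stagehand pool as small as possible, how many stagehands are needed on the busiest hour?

6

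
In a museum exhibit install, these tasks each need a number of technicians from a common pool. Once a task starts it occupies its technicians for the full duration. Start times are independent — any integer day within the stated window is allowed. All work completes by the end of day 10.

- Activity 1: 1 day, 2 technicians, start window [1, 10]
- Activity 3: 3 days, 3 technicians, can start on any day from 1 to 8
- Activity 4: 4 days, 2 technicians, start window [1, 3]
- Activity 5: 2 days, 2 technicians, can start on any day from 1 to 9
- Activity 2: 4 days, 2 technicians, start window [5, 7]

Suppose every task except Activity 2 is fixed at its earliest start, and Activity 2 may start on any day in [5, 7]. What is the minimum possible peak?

9

Activity 2@5: d1:9  d2:7  d3:5  d4:2  d5:2  d6:2  d7:2  d8:2  d9:0  d10:0 → peak 9
Activity 2@6: d1:9  d2:7  d3:5  d4:2  d5:0  d6:2  d7:2  d8:2  d9:2  d10:0 → peak 9
Activity 2@7: d1:9  d2:7  d3:5  d4:2  d5:0  d6:0  d7:2  d8:2  d9:2  d10:2 → peak 9
Best is Activity 2@5, peak 9.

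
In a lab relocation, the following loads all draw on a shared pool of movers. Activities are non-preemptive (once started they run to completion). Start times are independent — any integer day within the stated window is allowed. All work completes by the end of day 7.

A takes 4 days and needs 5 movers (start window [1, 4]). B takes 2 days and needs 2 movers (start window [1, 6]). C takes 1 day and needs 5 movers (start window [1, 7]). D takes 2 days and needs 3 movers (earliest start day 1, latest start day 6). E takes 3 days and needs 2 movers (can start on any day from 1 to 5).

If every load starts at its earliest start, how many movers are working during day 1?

17

At early start, day 1 has: A, B, C, D, E.
Demand: 5 + 2 + 5 + 3 + 2 = 17.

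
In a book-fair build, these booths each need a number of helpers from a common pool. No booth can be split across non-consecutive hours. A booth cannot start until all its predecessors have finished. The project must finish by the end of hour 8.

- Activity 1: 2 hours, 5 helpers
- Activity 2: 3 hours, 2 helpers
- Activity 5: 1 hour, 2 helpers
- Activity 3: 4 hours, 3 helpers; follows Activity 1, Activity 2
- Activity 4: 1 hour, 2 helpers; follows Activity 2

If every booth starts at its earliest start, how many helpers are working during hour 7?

At early start, hour 7 has: Activity 3.
Demand: 3 = 3.

3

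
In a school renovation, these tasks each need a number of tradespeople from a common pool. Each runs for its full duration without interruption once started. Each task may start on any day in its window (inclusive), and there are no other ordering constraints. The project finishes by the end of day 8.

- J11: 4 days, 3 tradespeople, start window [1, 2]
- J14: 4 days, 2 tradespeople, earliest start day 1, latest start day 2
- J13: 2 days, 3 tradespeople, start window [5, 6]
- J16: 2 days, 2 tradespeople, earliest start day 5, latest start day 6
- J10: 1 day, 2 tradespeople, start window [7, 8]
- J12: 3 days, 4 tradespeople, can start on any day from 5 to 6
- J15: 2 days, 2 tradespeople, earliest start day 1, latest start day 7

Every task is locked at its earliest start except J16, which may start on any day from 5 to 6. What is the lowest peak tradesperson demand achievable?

J16@5: d1:7  d2:7  d3:5  d4:5  d5:9  d6:9  d7:6  d8:0 → peak 9
J16@6: d1:7  d2:7  d3:5  d4:5  d5:7  d6:9  d7:8  d8:0 → peak 9
Best is J16@5, peak 9.

9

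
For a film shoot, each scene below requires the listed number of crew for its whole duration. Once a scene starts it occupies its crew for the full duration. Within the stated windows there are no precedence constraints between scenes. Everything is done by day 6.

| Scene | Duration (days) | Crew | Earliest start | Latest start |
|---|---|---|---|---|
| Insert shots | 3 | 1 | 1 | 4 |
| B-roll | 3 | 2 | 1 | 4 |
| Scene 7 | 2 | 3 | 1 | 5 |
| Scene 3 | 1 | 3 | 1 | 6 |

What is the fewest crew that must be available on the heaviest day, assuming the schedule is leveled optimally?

3

Early-start (Insert shots@1, B-roll@1, Scene 7@1, Scene 3@1) gives peak 9: d1:9  d2:6  d3:3  d4:0  d5:0  d6:0.
Shift Scene 7→4, Scene 3→6.
Schedule Insert shots@1, B-roll@1, Scene 7@4, Scene 3@6: d1:3  d2:3  d3:3  d4:3  d5:3  d6:3 — peak 3.
Total crew member-days = 18 over 6 days ⇒ peak ≥ ⌈18/6⌉ = 3, so 3 is optimal.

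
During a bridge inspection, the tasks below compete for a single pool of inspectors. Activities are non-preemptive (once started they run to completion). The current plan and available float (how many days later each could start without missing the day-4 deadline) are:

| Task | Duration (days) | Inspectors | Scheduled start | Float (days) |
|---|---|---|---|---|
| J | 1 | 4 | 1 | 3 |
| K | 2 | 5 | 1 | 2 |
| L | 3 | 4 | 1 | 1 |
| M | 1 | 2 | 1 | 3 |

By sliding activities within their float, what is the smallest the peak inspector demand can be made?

9

Early-start (J@1, K@1, L@1, M@1) gives peak 15: d1:15  d2:9  d3:4  d4:0.
Shift L→2, M→3.
Schedule J@1, K@1, L@2, M@3: d1:9  d2:9  d3:6  d4:4 — peak 9.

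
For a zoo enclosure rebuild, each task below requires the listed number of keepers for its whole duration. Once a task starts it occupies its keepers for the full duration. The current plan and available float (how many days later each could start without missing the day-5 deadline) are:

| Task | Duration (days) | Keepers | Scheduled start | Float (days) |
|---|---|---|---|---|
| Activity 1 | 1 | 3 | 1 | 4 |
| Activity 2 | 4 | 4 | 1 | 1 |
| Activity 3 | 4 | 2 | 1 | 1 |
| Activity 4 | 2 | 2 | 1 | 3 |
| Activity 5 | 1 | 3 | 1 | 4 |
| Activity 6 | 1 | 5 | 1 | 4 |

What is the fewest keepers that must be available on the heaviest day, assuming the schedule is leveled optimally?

9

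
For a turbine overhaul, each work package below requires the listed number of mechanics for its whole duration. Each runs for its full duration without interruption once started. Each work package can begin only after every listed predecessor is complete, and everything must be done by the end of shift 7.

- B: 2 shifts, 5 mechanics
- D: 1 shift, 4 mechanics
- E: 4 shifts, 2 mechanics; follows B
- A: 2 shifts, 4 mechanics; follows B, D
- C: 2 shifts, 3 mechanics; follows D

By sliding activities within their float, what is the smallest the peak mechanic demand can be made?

6

Early-start (B@1, D@1, E@3, A@3, C@2) gives peak 9: s1:9  s2:8  s3:9  s4:6  s5:2  s6:2  s7:0.
Shift D→3, A→4, C→6.
Schedule B@1, D@3, E@3, A@4, C@6: s1:5  s2:5  s3:6  s4:6  s5:6  s6:5  s7:3 — peak 6.
Total mechanic-shifts = 36 over 7 shifts ⇒ peak ≥ ⌈36/7⌉ = 6, so 6 is optimal.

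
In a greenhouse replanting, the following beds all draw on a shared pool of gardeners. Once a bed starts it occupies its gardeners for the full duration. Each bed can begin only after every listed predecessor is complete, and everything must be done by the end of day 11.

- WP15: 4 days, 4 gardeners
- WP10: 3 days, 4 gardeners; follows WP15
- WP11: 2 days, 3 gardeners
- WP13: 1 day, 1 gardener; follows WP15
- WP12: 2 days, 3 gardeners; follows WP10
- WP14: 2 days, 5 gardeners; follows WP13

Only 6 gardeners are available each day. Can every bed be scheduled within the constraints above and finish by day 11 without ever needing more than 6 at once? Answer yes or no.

Schedule WP15@1, WP10@5, WP11@8, WP13@5, WP12@8, WP14@10: d1:4  d2:4  d3:4  d4:4  d5:5  d6:4  d7:4  d8:6  d9:6  d10:5  d11:5 — peak 6 ≤ 6.

yes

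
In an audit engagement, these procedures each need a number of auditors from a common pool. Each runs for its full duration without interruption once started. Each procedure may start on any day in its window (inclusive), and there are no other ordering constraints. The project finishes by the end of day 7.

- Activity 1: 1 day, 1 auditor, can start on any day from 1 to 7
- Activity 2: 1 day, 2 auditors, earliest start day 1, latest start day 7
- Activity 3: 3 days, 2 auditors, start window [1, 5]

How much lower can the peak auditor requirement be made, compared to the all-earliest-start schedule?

Early-start peak: d1:5  d2:2  d3:2  d4:0  d5:0  d6:0  d7:0 ⇒ 5.
Leveled (Activity 1@1, Activity 2@2, Activity 3@3): d1:1  d2:2  d3:2  d4:2  d5:2  d6:0  d7:0 ⇒ 2.
Reduction 5 − 2 = 3.

3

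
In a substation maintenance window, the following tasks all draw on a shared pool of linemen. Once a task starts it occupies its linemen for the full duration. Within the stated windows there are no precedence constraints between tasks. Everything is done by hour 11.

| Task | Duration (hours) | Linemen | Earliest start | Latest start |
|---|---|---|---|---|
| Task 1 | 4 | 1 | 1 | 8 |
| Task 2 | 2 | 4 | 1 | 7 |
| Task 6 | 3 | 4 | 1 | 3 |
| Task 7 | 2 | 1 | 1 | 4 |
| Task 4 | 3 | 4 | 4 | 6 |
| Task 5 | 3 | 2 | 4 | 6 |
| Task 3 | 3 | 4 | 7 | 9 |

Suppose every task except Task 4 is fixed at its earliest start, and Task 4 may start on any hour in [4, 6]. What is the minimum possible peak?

Task 4@4: h1:10  h2:10  h3:5  h4:7  h5:6  h6:6  h7:4  h8:4  h9:4  h10:0  h11:0 → peak 10
Task 4@5: h1:10  h2:10  h3:5  h4:3  h5:6  h6:6  h7:8  h8:4  h9:4  h10:0  h11:0 → peak 10
Task 4@6: h1:10  h2:10  h3:5  h4:3  h5:2  h6:6  h7:8  h8:8  h9:4  h10:0  h11:0 → peak 10
Best is Task 4@4, peak 10.

10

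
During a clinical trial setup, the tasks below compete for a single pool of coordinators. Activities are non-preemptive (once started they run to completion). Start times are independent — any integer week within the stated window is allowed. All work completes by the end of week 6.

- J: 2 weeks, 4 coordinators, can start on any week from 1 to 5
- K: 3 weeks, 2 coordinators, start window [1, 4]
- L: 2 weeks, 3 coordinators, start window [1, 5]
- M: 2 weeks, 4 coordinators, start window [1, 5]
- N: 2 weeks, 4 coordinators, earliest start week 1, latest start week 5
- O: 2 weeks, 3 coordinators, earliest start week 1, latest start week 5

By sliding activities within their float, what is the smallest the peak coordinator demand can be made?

8

Early-start (J@1, K@1, L@1, M@1, N@1, O@1) gives peak 20: w1:20  w2:20  w3:2  w4:0  w5:0  w6:0.
Shift L→3, M→5, N→5, O→3.
Schedule J@1, K@1, L@3, M@5, N@5, O@3: w1:6  w2:6  w3:8  w4:6  w5:8  w6:8 — peak 8.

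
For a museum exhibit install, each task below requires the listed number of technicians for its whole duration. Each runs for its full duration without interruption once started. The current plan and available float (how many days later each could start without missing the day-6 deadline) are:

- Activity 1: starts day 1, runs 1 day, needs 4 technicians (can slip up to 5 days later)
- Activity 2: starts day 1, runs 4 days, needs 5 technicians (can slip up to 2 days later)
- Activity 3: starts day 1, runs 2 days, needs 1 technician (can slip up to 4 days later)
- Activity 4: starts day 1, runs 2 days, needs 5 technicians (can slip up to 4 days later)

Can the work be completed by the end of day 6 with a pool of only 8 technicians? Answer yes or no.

The minimum achievable peak is 9; 8 < 9, so no feasible schedule stays within the cap.

no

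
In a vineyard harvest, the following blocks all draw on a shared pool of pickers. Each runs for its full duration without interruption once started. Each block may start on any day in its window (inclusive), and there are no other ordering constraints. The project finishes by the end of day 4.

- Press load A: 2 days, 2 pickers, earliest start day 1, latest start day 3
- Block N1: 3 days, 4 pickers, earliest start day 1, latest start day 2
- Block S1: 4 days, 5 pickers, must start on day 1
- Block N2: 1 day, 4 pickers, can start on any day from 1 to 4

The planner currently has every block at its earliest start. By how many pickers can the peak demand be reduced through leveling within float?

4

Early-start peak: d1:15  d2:11  d3:9  d4:5 ⇒ 15.
Leveled (Press load A@1, Block N1@1, Block S1@1, Block N2@4): d1:11  d2:11  d3:9  d4:9 ⇒ 11.
Reduction 15 − 11 = 4.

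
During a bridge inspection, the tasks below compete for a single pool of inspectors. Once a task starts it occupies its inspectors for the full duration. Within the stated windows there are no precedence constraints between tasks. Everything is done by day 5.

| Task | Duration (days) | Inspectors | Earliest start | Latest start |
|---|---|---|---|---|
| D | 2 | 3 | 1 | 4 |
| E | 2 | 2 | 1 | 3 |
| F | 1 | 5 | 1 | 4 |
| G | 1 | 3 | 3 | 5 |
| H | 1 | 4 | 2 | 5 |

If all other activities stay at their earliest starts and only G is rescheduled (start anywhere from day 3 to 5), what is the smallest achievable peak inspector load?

G@3: d1:10  d2:9  d3:3  d4:0  d5:0 → peak 10
G@4: d1:10  d2:9  d3:0  d4:3  d5:0 → peak 10
G@5: d1:10  d2:9  d3:0  d4:0  d5:3 → peak 10
Best is G@3, peak 10.

10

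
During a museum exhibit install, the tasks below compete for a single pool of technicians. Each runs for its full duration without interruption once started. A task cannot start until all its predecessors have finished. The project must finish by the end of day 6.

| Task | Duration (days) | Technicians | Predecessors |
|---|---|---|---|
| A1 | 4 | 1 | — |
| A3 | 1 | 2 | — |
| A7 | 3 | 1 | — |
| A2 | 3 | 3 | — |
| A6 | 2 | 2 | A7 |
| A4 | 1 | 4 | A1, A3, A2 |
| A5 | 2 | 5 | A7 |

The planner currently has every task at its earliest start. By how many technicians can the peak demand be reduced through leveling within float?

4

Early-start peak: d1:7  d2:5  d3:5  d4:8  d5:11  d6:0 ⇒ 11.
Leveled (A1@1, A3@1, A7@1, A2@1, A6@5, A4@6, A5@4): d1:7  d2:5  d3:5  d4:6  d5:7  d6:6 ⇒ 7.
Reduction 11 − 7 = 4.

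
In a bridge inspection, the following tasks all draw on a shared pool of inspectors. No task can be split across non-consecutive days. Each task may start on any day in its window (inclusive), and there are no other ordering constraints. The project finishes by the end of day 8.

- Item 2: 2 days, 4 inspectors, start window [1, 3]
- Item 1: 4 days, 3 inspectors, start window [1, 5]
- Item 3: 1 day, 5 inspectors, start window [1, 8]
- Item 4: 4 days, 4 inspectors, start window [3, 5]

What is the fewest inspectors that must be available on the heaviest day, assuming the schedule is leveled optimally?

7

Early-start (Item 2@1, Item 1@1, Item 3@1, Item 4@3) gives peak 12: d1:12  d2:7  d3:7  d4:7  d5:4  d6:4  d7:0  d8:0.
Shift Item 3→7.
Schedule Item 2@1, Item 1@1, Item 3@7, Item 4@3: d1:7  d2:7  d3:7  d4:7  d5:4  d6:4  d7:5  d8:0 — peak 7.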